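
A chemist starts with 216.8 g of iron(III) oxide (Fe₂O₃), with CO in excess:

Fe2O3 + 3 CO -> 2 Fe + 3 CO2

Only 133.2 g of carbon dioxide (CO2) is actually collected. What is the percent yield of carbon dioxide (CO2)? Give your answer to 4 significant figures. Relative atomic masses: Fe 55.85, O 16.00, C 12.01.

74.32 %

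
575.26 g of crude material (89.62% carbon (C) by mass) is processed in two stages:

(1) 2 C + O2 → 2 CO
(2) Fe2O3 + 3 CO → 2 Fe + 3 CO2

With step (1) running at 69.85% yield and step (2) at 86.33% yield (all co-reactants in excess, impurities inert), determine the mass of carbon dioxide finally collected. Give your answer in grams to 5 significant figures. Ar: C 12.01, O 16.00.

Pure C = 575.26 × 0.8962 = 515.548 g.
M(C) = 12.01 g/mol.
M(CO2) = 12.01 + 2(16.00) = 44.01 g/mol.
n(C) = 515.548 / 12.01 = 42.9266 mol.
Step 1 (C:CO = 2:2): theoretical n(CO) = 42.9266 mol; at 69.85% yield, n(CO) = 29.9842 mol.
Step 2 (CO:CO2 = 3:3): theoretical n(CO2) = 29.9842 mol, so theoretical mass = 29.9842 × 44.01 = 1319.60 g.
At 86.33% yield, actual mass of CO2 = 1319.60 × 0.8633 = 1139.21 g.

1139.2 g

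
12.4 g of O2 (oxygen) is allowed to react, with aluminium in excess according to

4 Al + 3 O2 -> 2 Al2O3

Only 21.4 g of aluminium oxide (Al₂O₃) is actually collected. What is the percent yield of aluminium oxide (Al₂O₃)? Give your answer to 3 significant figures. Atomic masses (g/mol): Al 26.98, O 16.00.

81.2 %

M(O2) = 2(16.00) = 32.00 g/mol.
M(Al2O3) = 2(26.98) + 3(16.00) = 101.96 g/mol.
n(O2) = 12.40 g / 32.00 g/mol = 0.3875 mol.
From the equation the O2:Al2O3 mole ratio is 3:2, so n(Al2O3) = 0.3875 × 2/3 = 0.2583 mol.
Mass of Al2O3 = 0.2583 mol × 101.96 g/mol = 26.34 g.
This is the theoretical yield. Percent yield = 21.4 g / 26.34 g × 100% = 81.25%.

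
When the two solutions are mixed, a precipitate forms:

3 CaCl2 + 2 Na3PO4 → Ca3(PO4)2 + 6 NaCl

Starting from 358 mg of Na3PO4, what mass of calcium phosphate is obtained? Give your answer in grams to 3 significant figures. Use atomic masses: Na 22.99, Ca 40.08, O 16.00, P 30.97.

M(Na3PO4) = 3(22.99) + 30.97 + 4(16.00) = 163.94 g/mol.
M(Ca3(PO4)2) = 3(40.08) + 2(30.97) + 8(16.00) = 310.18 g/mol.
Convert: 358 mg = 0.3580 g.
n(Na3PO4) = 0.3580 g / 163.94 g/mol = 0.002184 mol.
From the equation the Na3PO4:Ca3(PO4)2 mole ratio is 2:1, so n(Ca3(PO4)2) = 0.002184 × 1/2 = 0.001092 mol.
Mass of Ca3(PO4)2 = 0.001092 mol × 310.18 g/mol = 0.3387 g.

0.339 g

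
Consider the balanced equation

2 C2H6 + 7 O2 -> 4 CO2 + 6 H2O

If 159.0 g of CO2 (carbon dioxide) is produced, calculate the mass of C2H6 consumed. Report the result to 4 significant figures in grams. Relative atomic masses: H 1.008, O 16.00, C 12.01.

54.32 g

M(CO2) = 12.01 + 2(16.00) = 44.01 g/mol.
M(C2H6) = 2(12.01) + 6(1.008) = 30.068 g/mol.
n(CO2) = 159.00 g / 44.01 g/mol = 3.6128 mol.
From the equation the CO2:C2H6 mole ratio is 4:2, so n(C2H6) = 3.6128 × 2/4 = 1.8064 mol.
Mass of C2H6 = 1.8064 mol × 30.068 g/mol = 54.315 g.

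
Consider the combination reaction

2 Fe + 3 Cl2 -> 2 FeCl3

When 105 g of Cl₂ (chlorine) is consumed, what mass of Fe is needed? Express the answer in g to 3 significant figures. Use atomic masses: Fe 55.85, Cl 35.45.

55.1 g

M(Cl2) = 2(35.45) = 70.90 g/mol.
M(Fe) = 55.85 g/mol.
n(Cl2) = 105.0 g / 70.90 g/mol = 1.481 mol.
From the equation the Cl2:Fe mole ratio is 3:2, so n(Fe) = 1.481 × 2/3 = 0.9873 mol.
Mass of Fe = 0.9873 mol × 55.85 g/mol = 55.14 g.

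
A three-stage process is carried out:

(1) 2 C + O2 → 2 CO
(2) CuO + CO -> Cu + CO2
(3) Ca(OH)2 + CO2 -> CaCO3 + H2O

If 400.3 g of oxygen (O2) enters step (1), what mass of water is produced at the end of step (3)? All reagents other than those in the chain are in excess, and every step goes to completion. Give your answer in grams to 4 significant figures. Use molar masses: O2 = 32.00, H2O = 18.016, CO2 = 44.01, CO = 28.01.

n(O2) = 400.3 / 32.00 = 12.509 mol.
Reaction (1): O2→CO ratio 1:2 ⇒ n(CO) = 25.019 mol.
Reaction (2): CO→CO2 ratio 1:1 ⇒ n(CO2) = 25.019 mol.
Reaction (3): CO2→H2O ratio 1:1 ⇒ n(H2O) = 25.019 mol.
Mass of H2O = 25.019 × 18.016 = 450.74 g.

450.7 g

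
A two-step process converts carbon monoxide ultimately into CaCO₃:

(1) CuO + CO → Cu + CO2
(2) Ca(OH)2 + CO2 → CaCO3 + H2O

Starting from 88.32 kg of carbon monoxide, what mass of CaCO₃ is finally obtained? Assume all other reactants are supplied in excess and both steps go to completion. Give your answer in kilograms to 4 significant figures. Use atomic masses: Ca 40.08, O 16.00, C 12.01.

M(CO) = 12.01 + 16.00 = 28.01 g/mol.
M(CaCO3) = 40.08 + 12.01 + 3(16.00) = 100.09 g/mol.
88.32 kg = 88320 g.
n(CO) = 88320 / 28.01 = 3153.2 mol.
Step 1 gives a 1:1 ratio of CO to CO2, so n(CO2) = 3153.2 mol.
In step 2 the CO2:CaCO3 ratio is 1:1, so n(CaCO3) = 3153.2 mol.
Mass of CaCO3 = 3153.2 × 100.09 = 315600 g = 315.6 kg.

315.6 kg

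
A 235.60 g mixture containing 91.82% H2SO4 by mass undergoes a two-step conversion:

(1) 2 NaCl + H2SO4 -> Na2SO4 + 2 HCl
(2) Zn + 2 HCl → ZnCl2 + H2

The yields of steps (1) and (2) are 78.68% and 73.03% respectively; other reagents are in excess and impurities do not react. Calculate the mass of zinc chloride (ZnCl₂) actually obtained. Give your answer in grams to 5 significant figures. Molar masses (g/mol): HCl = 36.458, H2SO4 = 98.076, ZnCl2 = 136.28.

Pure H2SO4 = 235.60 × 0.9182 = 216.328 g.
n(H2SO4) = 216.328 / 98.076 = 2.20572 mol.
Step 1 (H2SO4:HCl = 1:2): theoretical n(HCl) = 4.41143 mol; at 78.68% yield, n(HCl) = 3.47092 mol.
Step 2 (HCl:ZnCl2 = 2:1): theoretical n(ZnCl2) = 1.73546 mol, so theoretical mass = 1.73546 × 136.28 = 236.508 g.
At 73.03% yield, actual mass of ZnCl2 = 236.508 × 0.7303 = 172.722 g.

172.72 g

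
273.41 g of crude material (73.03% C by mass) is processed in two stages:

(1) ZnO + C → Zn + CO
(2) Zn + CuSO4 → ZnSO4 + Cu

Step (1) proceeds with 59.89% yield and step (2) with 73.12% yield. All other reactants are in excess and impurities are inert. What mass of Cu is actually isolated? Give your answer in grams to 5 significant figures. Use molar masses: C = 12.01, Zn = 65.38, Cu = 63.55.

462.68 g

Pure C = 273.41 × 0.7303 = 199.671 g.
n(C) = 199.671 / 12.01 = 16.6254 mol.
Step 1 (C:Zn = 1:1): theoretical n(Zn) = 16.6254 mol; at 59.89% yield, n(Zn) = 9.95697 mol.
Step 2 (Zn:Cu = 1:1): theoretical n(Cu) = 9.95697 mol, so theoretical mass = 9.95697 × 63.55 = 632.765 g.
At 73.12% yield, actual mass of Cu = 632.765 × 0.7312 = 462.678 g.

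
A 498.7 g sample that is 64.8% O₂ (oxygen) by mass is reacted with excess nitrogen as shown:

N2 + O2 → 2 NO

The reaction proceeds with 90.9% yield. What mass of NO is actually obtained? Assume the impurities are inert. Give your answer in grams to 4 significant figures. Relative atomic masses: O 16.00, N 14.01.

551.0 g

Pure O2 available = 498.7 g × 0.648 = 323.16 g.
M(O2) = 2(16.00) = 32.00 g/mol.
M(NO) = 14.01 + 16.00 = 30.01 g/mol.
n(O2) = 323.16 g / 32.00 g/mol = 10.099 mol.
From the equation the O2:NO mole ratio is 1:2, so n(NO) = 10.099 × 2/1 = 20.197 mol.
Mass of NO = 20.197 mol × 30.01 g/mol = 606.12 g.
Actual mass collected = 606.12 g × 0.909 = 550.97 g.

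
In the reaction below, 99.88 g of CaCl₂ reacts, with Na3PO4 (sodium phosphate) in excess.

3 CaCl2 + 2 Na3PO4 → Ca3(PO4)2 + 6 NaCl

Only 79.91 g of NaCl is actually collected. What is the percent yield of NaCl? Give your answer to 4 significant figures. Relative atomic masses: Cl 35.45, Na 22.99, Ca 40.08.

M(CaCl2) = 40.08 + 2(35.45) = 110.98 g/mol.
M(NaCl) = 22.99 + 35.45 = 58.44 g/mol.
n(CaCl2) = 99.880 g / 110.98 g/mol = 0.89998 mol.
From the equation the CaCl2:NaCl mole ratio is 3:6, so n(NaCl) = 0.89998 × 6/3 = 1.8000 mol.
Mass of NaCl = 1.8000 mol × 58.44 g/mol = 105.19 g.
This is the theoretical yield. Percent yield = 79.91 g / 105.19 g × 100% = 75.967%.

75.97 %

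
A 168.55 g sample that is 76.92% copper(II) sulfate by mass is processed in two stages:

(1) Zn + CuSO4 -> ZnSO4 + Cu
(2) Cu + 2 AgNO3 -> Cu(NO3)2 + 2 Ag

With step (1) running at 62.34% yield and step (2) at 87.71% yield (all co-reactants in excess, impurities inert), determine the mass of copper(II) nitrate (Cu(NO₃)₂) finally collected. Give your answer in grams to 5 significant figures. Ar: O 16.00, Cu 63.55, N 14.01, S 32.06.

Pure CuSO4 = 168.55 × 0.7692 = 129.649 g.
M(CuSO4) = 63.55 + 32.06 + 4(16.00) = 159.61 g/mol.
M(Cu(NO3)2) = 63.55 + 2(14.01) + 6(16.00) = 187.57 g/mol.
n(CuSO4) = 129.649 / 159.61 = 0.812284 mol.
Step 1 (CuSO4:Cu = 1:1): theoretical n(Cu) = 0.812284 mol; at 62.34% yield, n(Cu) = 0.506378 mol.
Step 2 (Cu:Cu(NO3)2 = 1:1): theoretical n(Cu(NO3)2) = 0.506378 mol, so theoretical mass = 0.506378 × 187.57 = 94.9813 g.
At 87.71% yield, actual mass of Cu(NO3)2 = 94.9813 × 0.8771 = 83.3081 g.

83.308 g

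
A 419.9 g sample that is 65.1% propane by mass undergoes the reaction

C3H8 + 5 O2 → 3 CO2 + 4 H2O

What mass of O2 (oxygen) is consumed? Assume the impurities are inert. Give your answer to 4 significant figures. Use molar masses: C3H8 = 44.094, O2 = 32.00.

Mass of pure C3H8 = 419.9 g × 0.651 = 273.35 g.
n(C3H8) = 273.35 g / 44.094 g/mol = 6.1994 mol.
From the equation the C3H8:O2 mole ratio is 1:5, so n(O2) = 6.1994 × 5/1 = 30.997 mol.
Mass of O2 = 30.997 mol × 32.00 g/mol = 991.90 g.

991.9 g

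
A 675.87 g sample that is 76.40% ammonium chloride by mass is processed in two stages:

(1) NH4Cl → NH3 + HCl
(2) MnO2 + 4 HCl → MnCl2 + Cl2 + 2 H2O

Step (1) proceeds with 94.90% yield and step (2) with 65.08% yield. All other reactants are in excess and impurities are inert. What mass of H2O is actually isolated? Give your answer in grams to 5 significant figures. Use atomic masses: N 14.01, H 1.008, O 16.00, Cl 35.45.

53.704 g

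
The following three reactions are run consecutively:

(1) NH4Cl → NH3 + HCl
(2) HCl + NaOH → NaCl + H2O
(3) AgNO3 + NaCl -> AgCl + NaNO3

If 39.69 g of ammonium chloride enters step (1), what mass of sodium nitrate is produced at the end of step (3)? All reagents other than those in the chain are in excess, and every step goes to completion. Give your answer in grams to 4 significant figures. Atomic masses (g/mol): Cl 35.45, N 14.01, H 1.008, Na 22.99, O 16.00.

63.07 g

M(NH4Cl) = 14.01 + 4(1.008) + 35.45 = 53.492 g/mol.
M(NaNO3) = 22.99 + 14.01 + 3(16.00) = 85.00 g/mol.
n(NH4Cl) = 39.69 / 53.492 = 0.74198 mol.
Reaction (1): NH4Cl→HCl ratio 1:1 ⇒ n(HCl) = 0.74198 mol.
Reaction (2): HCl→NaCl ratio 1:1 ⇒ n(NaCl) = 0.74198 mol.
Reaction (3): NaCl→NaNO3 ratio 1:1 ⇒ n(NaNO3) = 0.74198 mol.
Mass of NaNO3 = 0.74198 × 85.00 = 63.068 g.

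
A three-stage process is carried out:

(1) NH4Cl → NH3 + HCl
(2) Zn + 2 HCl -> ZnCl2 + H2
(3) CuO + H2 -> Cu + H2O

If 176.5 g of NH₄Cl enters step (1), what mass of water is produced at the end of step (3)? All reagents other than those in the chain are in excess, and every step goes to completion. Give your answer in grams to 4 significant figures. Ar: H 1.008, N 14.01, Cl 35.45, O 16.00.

M(NH4Cl) = 14.01 + 4(1.008) + 35.45 = 53.492 g/mol.
M(H2O) = 2(1.008) + 16.00 = 18.016 g/mol.
n(NH4Cl) = 176.5 / 53.492 = 3.2996 mol.
Reaction (1): NH4Cl→HCl ratio 1:1 ⇒ n(HCl) = 3.2996 mol.
Reaction (2): HCl→H2 ratio 2:1 ⇒ n(H2) = 1.6498 mol.
Reaction (3): H2→H2O ratio 1:1 ⇒ n(H2O) = 1.6498 mol.
Mass of H2O = 1.6498 × 18.016 = 29.722 g.

29.72 g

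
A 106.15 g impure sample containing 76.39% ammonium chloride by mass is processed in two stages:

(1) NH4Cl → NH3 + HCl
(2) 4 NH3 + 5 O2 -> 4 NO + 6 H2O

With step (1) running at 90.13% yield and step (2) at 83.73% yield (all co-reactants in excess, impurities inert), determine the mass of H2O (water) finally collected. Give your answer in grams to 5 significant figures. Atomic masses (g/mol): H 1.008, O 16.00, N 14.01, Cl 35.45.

30.915 g

Pure NH4Cl = 106.15 × 0.7639 = 81.0880 g.
M(NH4Cl) = 14.01 + 4(1.008) + 35.45 = 53.492 g/mol.
M(H2O) = 2(1.008) + 16.00 = 18.016 g/mol.
n(NH4Cl) = 81.0880 / 53.492 = 1.51589 mol.
Step 1 (NH4Cl:NH3 = 1:1): theoretical n(NH3) = 1.51589 mol; at 90.13% yield, n(NH3) = 1.36627 mol.
Step 2 (NH3:H2O = 4:6): theoretical n(H2O) = 2.04941 mol, so theoretical mass = 2.04941 × 18.016 = 36.9221 g.
At 83.73% yield, actual mass of H2O = 36.9221 × 0.8373 = 30.9149 g.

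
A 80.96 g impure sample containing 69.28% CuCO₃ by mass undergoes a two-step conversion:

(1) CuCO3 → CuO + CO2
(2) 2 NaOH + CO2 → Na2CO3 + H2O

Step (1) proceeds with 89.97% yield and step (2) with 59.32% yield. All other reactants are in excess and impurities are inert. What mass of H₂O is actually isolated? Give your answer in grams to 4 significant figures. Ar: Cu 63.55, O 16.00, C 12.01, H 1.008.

Pure CuCO3 = 80.96 × 0.6928 = 56.089 g.
M(CuCO3) = 63.55 + 12.01 + 3(16.00) = 123.56 g/mol.
M(H2O) = 2(1.008) + 16.00 = 18.016 g/mol.
n(CuCO3) = 56.089 / 123.56 = 0.45394 mol.
Step 1 (CuCO3:CO2 = 1:1): theoretical n(CO2) = 0.45394 mol; at 89.97% yield, n(CO2) = 0.40841 mol.
Step 2 (CO2:H2O = 1:1): theoretical n(H2O) = 0.40841 mol, so theoretical mass = 0.40841 × 18.016 = 7.3579 g.
At 59.32% yield, actual mass of H2O = 7.3579 × 0.5932 = 4.3647 g.

4.365 g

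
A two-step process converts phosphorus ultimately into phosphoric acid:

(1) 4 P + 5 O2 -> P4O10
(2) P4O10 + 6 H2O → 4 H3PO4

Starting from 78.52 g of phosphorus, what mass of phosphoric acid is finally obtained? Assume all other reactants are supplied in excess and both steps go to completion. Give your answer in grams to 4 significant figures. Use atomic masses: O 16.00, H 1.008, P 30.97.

M(P) = 30.97 g/mol.
M(H3PO4) = 3(1.008) + 30.97 + 4(16.00) = 97.994 g/mol.
n(P) = 78.520 / 30.97 = 2.5354 mol.
Step 1 gives a 4:1 ratio of P to P4O10, so n(P4O10) = 0.63384 mol.
In step 2 the P4O10:H3PO4 ratio is 1:4, so n(H3PO4) = 2.5354 mol.
Mass of H3PO4 = 2.5354 × 97.994 = 248.45 g.

248.4 g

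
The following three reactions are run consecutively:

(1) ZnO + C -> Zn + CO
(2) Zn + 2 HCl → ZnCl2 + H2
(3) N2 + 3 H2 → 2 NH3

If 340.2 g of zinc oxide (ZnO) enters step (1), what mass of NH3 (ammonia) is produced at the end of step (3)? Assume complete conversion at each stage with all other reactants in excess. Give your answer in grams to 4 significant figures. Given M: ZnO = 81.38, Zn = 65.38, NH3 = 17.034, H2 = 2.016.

n(ZnO) = 340.2 / 81.38 = 4.1804 mol.
Reaction (1): ZnO→Zn ratio 1:1 ⇒ n(Zn) = 4.1804 mol.
Reaction (2): Zn→H2 ratio 1:1 ⇒ n(H2) = 4.1804 mol.
Reaction (3): H2→NH3 ratio 3:2 ⇒ n(NH3) = 2.7869 mol.
Mass of NH3 = 2.7869 × 17.034 = 47.472 g.

47.47 g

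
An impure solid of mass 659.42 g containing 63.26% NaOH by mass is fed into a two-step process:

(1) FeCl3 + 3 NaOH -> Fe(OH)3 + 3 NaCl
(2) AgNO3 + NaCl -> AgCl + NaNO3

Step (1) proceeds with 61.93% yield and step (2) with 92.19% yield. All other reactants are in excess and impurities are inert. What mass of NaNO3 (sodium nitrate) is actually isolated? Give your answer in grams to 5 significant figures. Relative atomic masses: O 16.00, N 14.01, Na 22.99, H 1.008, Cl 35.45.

506.12 g

Pure NaOH = 659.42 × 0.6326 = 417.149 g.
M(NaOH) = 22.99 + 16.00 + 1.008 = 39.998 g/mol.
M(NaNO3) = 22.99 + 14.01 + 3(16.00) = 85.00 g/mol.
n(NaOH) = 417.149 / 39.998 = 10.4292 mol.
Step 1 (NaOH:NaCl = 3:3): theoretical n(NaCl) = 10.4292 mol; at 61.93% yield, n(NaCl) = 6.45883 mol.
Step 2 (NaCl:NaNO3 = 1:1): theoretical n(NaNO3) = 6.45883 mol, so theoretical mass = 6.45883 × 85.00 = 549.001 g.
At 92.19% yield, actual mass of NaNO3 = 549.001 × 0.9219 = 506.124 g.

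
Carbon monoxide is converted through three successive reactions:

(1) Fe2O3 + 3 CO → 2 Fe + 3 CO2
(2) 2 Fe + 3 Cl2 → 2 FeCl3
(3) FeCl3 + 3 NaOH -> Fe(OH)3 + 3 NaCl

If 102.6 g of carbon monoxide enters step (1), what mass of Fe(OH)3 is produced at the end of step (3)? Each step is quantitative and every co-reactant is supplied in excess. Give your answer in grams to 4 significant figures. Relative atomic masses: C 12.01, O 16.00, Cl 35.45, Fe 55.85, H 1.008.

261.0 g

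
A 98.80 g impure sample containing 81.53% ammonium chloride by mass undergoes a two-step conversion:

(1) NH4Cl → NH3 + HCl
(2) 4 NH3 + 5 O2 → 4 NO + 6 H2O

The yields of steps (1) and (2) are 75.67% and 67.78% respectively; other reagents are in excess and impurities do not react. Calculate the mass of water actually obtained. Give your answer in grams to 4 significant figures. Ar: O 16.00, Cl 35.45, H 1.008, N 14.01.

20.87 g

Pure NH4Cl = 98.80 × 0.8153 = 80.552 g.
M(NH4Cl) = 14.01 + 4(1.008) + 35.45 = 53.492 g/mol.
M(H2O) = 2(1.008) + 16.00 = 18.016 g/mol.
n(NH4Cl) = 80.552 / 53.492 = 1.5059 mol.
Step 1 (NH4Cl:NH3 = 1:1): theoretical n(NH3) = 1.5059 mol; at 75.67% yield, n(NH3) = 1.1395 mol.
Step 2 (NH3:H2O = 4:6): theoretical n(H2O) = 1.7092 mol, so theoretical mass = 1.7092 × 18.016 = 30.793 g.
At 67.78% yield, actual mass of H2O = 30.793 × 0.6778 = 20.872 g.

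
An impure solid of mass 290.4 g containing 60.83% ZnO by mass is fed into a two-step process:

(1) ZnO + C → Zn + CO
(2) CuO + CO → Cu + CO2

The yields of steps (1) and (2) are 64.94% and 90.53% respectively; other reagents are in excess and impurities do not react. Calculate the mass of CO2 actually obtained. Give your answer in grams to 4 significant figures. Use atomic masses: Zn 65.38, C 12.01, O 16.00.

Pure ZnO = 290.4 × 0.6083 = 176.65 g.
M(ZnO) = 65.38 + 16.00 = 81.38 g/mol.
M(CO2) = 12.01 + 2(16.00) = 44.01 g/mol.
n(ZnO) = 176.65 / 81.38 = 2.1707 mol.
Step 1 (ZnO:CO = 1:1): theoretical n(CO) = 2.1707 mol; at 64.94% yield, n(CO) = 1.4096 mol.
Step 2 (CO:CO2 = 1:1): theoretical n(CO2) = 1.4096 mol, so theoretical mass = 1.4096 × 44.01 = 62.038 g.
At 90.53% yield, actual mass of CO2 = 62.038 × 0.9053 = 56.163 g.

56.16 g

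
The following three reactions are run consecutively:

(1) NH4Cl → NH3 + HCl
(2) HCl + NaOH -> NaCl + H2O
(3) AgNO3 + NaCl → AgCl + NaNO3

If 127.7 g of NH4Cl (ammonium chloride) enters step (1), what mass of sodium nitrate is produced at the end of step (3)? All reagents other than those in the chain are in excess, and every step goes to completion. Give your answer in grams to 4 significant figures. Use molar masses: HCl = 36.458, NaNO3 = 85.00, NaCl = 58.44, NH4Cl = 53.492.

202.9 g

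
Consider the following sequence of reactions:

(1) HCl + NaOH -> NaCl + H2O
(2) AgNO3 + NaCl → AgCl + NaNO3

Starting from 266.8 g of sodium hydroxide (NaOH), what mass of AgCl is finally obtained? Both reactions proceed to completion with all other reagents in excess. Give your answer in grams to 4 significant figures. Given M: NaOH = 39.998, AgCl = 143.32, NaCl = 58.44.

n(NaOH) = 266.80 / 39.998 = 6.6703 mol.
Step 1 gives a 1:1 ratio of NaOH to NaCl, so n(NaCl) = 6.6703 mol.
In step 2 the NaCl:AgCl ratio is 1:1, so n(AgCl) = 6.6703 mol.
Mass of AgCl = 6.6703 × 143.32 = 955.99 g.

956.0 g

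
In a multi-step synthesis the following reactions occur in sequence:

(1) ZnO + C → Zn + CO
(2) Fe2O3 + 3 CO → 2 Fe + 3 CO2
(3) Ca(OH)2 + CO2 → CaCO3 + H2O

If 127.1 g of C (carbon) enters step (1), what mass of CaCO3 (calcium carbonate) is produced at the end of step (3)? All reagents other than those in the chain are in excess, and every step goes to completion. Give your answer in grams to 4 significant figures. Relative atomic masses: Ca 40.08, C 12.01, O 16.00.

1059 g

M(C) = 12.01 g/mol.
M(CaCO3) = 40.08 + 12.01 + 3(16.00) = 100.09 g/mol.
n(C) = 127.1 / 12.01 = 10.583 mol.
Reaction (1): C→CO ratio 1:1 ⇒ n(CO) = 10.583 mol.
Reaction (2): CO→CO2 ratio 3:3 ⇒ n(CO2) = 10.583 mol.
Reaction (3): CO2→CaCO3 ratio 1:1 ⇒ n(CaCO3) = 10.583 mol.
Mass of CaCO3 = 10.583 × 100.09 = 1059.2 g.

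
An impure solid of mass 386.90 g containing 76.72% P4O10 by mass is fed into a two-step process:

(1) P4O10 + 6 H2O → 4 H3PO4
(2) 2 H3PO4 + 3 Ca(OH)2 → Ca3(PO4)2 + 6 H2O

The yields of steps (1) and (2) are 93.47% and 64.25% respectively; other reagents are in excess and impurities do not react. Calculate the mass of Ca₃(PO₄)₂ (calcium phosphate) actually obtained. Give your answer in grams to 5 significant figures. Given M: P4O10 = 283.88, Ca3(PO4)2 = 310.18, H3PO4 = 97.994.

389.55 g

Pure P4O10 = 386.90 × 0.7672 = 296.830 g.
n(P4O10) = 296.830 / 283.88 = 1.04562 mol.
Step 1 (P4O10:H3PO4 = 1:4): theoretical n(H3PO4) = 4.18247 mol; at 93.47% yield, n(H3PO4) = 3.90935 mol.
Step 2 (H3PO4:Ca3(PO4)2 = 2:1): theoretical n(Ca3(PO4)2) = 1.95468 mol, so theoretical mass = 1.95468 × 310.18 = 606.301 g.
At 64.25% yield, actual mass of Ca3(PO4)2 = 606.301 × 0.6425 = 389.549 g.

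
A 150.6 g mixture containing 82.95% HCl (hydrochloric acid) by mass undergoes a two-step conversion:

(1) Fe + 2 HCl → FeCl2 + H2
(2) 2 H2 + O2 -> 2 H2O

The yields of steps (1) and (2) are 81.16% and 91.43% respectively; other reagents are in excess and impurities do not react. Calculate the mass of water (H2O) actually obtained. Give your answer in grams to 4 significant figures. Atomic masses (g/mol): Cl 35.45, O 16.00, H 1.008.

Pure HCl = 150.6 × 0.8295 = 124.92 g.
M(HCl) = 1.008 + 35.45 = 36.458 g/mol.
M(H2O) = 2(1.008) + 16.00 = 18.016 g/mol.
n(HCl) = 124.92 / 36.458 = 3.4265 mol.
Step 1 (HCl:H2 = 2:1): theoretical n(H2) = 1.7132 mol; at 81.16% yield, n(H2) = 1.3905 mol.
Step 2 (H2:H2O = 2:2): theoretical n(H2O) = 1.3905 mol, so theoretical mass = 1.3905 × 18.016 = 25.051 g.
At 91.43% yield, actual mass of H2O = 25.051 × 0.9143 = 22.904 g.

22.90 g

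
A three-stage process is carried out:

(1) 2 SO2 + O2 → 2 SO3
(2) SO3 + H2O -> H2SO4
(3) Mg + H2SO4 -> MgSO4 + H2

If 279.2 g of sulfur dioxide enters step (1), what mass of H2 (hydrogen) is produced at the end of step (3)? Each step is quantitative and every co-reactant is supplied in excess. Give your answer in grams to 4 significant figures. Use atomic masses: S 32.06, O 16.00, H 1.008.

8.787 g

M(SO2) = 32.06 + 2(16.00) = 64.06 g/mol.
M(H2) = 2(1.008) = 2.016 g/mol.
n(SO2) = 279.2 / 64.06 = 4.3584 mol.
Reaction (1): SO2→SO3 ratio 2:2 ⇒ n(SO3) = 4.3584 mol.
Reaction (2): SO3→H2SO4 ratio 1:1 ⇒ n(H2SO4) = 4.3584 mol.
Reaction (3): H2SO4→H2 ratio 1:1 ⇒ n(H2) = 4.3584 mol.
Mass of H2 = 4.3584 × 2.016 = 8.7866 g.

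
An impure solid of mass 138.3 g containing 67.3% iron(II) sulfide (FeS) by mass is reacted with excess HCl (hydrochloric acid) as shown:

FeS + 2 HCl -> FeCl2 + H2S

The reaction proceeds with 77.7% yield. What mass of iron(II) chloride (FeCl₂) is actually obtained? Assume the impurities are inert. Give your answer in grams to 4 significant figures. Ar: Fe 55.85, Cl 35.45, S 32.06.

Pure FeS available = 138.3 g × 0.673 = 93.076 g.
M(FeS) = 55.85 + 32.06 = 87.91 g/mol.
M(FeCl2) = 55.85 + 2(35.45) = 126.75 g/mol.
n(FeS) = 93.076 g / 87.91 g/mol = 1.0588 mol.
From the equation the FeS:FeCl2 mole ratio is 1:1, so n(FeCl2) = 1.0588 × 1/1 = 1.0588 mol.
Mass of FeCl2 = 1.0588 mol × 126.75 g/mol = 134.20 g.
Actual mass collected = 134.20 g × 0.777 = 104.27 g.

104.3 g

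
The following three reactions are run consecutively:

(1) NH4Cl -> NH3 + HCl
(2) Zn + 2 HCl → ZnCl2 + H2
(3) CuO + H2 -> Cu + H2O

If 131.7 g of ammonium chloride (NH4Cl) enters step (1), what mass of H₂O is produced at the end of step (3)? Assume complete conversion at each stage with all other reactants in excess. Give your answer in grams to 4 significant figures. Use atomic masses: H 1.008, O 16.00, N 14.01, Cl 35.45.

22.18 g

M(NH4Cl) = 14.01 + 4(1.008) + 35.45 = 53.492 g/mol.
M(H2O) = 2(1.008) + 16.00 = 18.016 g/mol.
n(NH4Cl) = 131.7 / 53.492 = 2.4621 mol.
Reaction (1): NH4Cl→HCl ratio 1:1 ⇒ n(HCl) = 2.4621 mol.
Reaction (2): HCl→H2 ratio 2:1 ⇒ n(H2) = 1.2310 mol.
Reaction (3): H2→H2O ratio 1:1 ⇒ n(H2O) = 1.2310 mol.
Mass of H2O = 1.2310 × 18.016 = 22.178 g.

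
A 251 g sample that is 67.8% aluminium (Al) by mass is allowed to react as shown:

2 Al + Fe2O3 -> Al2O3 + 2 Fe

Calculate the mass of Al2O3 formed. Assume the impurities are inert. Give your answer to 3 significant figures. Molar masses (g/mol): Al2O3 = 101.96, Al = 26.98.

322 g

Mass of pure Al = 251 g × 0.678 = 170.2 g.
n(Al) = 170.2 g / 26.98 g/mol = 6.308 mol.
From the equation the Al:Al2O3 mole ratio is 2:1, so n(Al2O3) = 6.308 × 1/2 = 3.154 mol.
Mass of Al2O3 = 3.154 mol × 101.96 g/mol = 321.6 g.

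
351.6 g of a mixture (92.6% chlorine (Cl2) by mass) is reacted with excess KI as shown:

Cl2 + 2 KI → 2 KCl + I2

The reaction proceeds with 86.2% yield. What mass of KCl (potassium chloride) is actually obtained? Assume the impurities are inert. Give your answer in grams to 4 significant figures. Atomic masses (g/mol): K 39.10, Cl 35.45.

Pure Cl2 available = 351.6 g × 0.926 = 325.58 g.
M(Cl2) = 2(35.45) = 70.90 g/mol.
M(KCl) = 39.10 + 35.45 = 74.55 g/mol.
n(Cl2) = 325.58 g / 70.90 g/mol = 4.5921 mol.
From the equation the Cl2:KCl mole ratio is 1:2, so n(KCl) = 4.5921 × 2/1 = 9.1842 mol.
Mass of KCl = 9.1842 mol × 74.55 g/mol = 684.69 g.
Actual mass collected = 684.69 g × 0.862 = 590.20 g.

590.2 g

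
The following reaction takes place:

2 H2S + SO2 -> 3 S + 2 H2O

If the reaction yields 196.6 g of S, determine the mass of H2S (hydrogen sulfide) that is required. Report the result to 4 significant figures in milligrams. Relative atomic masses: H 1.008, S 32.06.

139300 mg

M(S) = 32.06 g/mol.
M(H2S) = 2(1.008) + 32.06 = 34.076 g/mol.
n(S) = 196.60 g / 32.06 g/mol = 6.1323 mol.
From the equation the S:H2S mole ratio is 3:2, so n(H2S) = 6.1323 × 2/3 = 4.0882 mol.
Mass of H2S = 4.0882 mol × 34.076 g/mol = 139.31 g.
Converting to mg: 139.31 g = 139300 mg.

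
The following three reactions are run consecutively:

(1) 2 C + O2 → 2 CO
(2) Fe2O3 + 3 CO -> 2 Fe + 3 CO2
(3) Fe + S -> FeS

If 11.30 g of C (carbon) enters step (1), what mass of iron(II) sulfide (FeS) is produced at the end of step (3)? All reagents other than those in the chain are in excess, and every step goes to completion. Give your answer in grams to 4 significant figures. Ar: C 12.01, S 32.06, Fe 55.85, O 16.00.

55.14 g

M(C) = 12.01 g/mol.
M(FeS) = 55.85 + 32.06 = 87.91 g/mol.
n(C) = 11.30 / 12.01 = 0.94088 mol.
Reaction (1): C→CO ratio 2:2 ⇒ n(CO) = 0.94088 mol.
Reaction (2): CO→Fe ratio 3:2 ⇒ n(Fe) = 0.62726 mol.
Reaction (3): Fe→FeS ratio 1:1 ⇒ n(FeS) = 0.62726 mol.
Mass of FeS = 0.62726 × 87.91 = 55.142 g.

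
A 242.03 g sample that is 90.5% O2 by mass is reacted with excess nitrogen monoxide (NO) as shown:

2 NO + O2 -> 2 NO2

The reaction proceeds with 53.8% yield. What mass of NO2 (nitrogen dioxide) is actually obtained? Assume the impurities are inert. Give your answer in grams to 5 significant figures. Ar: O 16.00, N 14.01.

338.87 g

Pure O2 available = 242.03 g × 0.905 = 219.037 g.
M(O2) = 2(16.00) = 32.00 g/mol.
M(NO2) = 14.01 + 2(16.00) = 46.01 g/mol.
n(O2) = 219.037 g / 32.00 g/mol = 6.84491 mol.
From the equation the O2:NO2 mole ratio is 1:2, so n(NO2) = 6.84491 × 2/1 = 13.6898 mol.
Mass of NO2 = 13.6898 mol × 46.01 g/mol = 629.869 g.
Actual mass collected = 629.869 g × 0.538 = 338.869 g.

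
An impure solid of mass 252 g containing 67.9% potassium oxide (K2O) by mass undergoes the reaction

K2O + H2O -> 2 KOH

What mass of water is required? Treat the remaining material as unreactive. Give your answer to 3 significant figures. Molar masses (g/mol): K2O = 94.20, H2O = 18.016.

Mass of pure K2O = 252 g × 0.679 = 171.1 g.
n(K2O) = 171.1 g / 94.20 g/mol = 1.816 mol.
From the equation the K2O:H2O mole ratio is 1:1, so n(H2O) = 1.816 × 1/1 = 1.816 mol.
Mass of H2O = 1.816 mol × 18.016 g/mol = 32.72 g.

32.7 g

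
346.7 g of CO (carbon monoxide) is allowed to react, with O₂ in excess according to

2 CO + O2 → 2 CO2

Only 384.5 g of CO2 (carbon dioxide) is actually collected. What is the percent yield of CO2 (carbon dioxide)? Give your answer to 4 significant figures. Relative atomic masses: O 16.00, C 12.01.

M(CO) = 12.01 + 16.00 = 28.01 g/mol.
M(CO2) = 12.01 + 2(16.00) = 44.01 g/mol.
n(CO) = 346.70 g / 28.01 g/mol = 12.378 mol.
From the equation the CO:CO2 mole ratio is 2:2, so n(CO2) = 12.378 × 2/2 = 12.378 mol.
Mass of CO2 = 12.378 mol × 44.01 g/mol = 544.74 g.
This is the theoretical yield. Percent yield = 384.5 g / 544.74 g × 100% = 70.584%.

70.58 %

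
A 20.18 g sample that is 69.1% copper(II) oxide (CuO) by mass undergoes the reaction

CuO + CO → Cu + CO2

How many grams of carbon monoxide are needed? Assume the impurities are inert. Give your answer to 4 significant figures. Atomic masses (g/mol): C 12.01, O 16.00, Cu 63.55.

4.910 g

Mass of pure CuO = 20.18 g × 0.691 = 13.944 g.
M(CuO) = 63.55 + 16.00 = 79.55 g/mol.
M(CO) = 12.01 + 16.00 = 28.01 g/mol.
n(CuO) = 13.944 g / 79.55 g/mol = 0.17529 mol.
From the equation the CuO:CO mole ratio is 1:1, so n(CO) = 0.17529 × 1/1 = 0.17529 mol.
Mass of CO = 0.17529 mol × 28.01 g/mol = 4.9099 g.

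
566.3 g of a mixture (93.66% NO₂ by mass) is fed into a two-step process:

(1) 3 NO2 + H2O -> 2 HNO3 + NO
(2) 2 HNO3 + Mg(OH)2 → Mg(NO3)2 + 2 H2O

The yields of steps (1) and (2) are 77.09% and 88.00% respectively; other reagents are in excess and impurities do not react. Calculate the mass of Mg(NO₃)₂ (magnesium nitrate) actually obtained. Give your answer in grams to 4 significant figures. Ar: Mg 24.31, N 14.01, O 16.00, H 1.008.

Pure NO2 = 566.3 × 0.9366 = 530.40 g.
M(NO2) = 14.01 + 2(16.00) = 46.01 g/mol.
M(Mg(NO3)2) = 24.31 + 2(14.01) + 6(16.00) = 148.33 g/mol.
n(NO2) = 530.40 / 46.01 = 11.528 mol.
Step 1 (NO2:HNO3 = 3:2): theoretical n(HNO3) = 7.6852 mol; at 77.09% yield, n(HNO3) = 5.9245 mol.
Step 2 (HNO3:Mg(NO3)2 = 2:1): theoretical n(Mg(NO3)2) = 2.9623 mol, so theoretical mass = 2.9623 × 148.33 = 439.39 g.
At 88.00% yield, actual mass of Mg(NO3)2 = 439.39 × 0.8800 = 386.67 g.

386.7 g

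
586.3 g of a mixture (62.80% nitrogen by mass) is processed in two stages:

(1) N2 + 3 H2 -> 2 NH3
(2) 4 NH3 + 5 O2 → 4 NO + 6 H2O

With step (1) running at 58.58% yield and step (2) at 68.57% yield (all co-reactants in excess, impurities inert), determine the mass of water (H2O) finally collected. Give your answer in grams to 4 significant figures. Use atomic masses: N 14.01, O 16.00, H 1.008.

Pure N2 = 586.3 × 0.6280 = 368.20 g.
M(N2) = 2(14.01) = 28.02 g/mol.
M(H2O) = 2(1.008) + 16.00 = 18.016 g/mol.
n(N2) = 368.20 / 28.02 = 13.140 mol.
Step 1 (N2:NH3 = 1:2): theoretical n(NH3) = 26.281 mol; at 58.58% yield, n(NH3) = 15.395 mol.
Step 2 (NH3:H2O = 4:6): theoretical n(H2O) = 23.093 mol, so theoretical mass = 23.093 × 18.016 = 416.05 g.
At 68.57% yield, actual mass of H2O = 416.05 × 0.6857 = 285.28 g.

285.3 g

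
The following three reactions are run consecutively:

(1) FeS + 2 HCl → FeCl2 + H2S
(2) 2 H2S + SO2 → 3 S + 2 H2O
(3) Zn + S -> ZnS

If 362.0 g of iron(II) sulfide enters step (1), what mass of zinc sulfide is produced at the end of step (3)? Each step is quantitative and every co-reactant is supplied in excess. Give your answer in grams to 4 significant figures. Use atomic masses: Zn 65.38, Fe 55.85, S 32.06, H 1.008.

M(FeS) = 55.85 + 32.06 = 87.91 g/mol.
M(ZnS) = 65.38 + 32.06 = 97.44 g/mol.
n(FeS) = 362.0 / 87.91 = 4.1178 mol.
Reaction (1): FeS→H2S ratio 1:1 ⇒ n(H2S) = 4.1178 mol.
Reaction (2): H2S→S ratio 2:3 ⇒ n(S) = 6.1768 mol.
Reaction (3): S→ZnS ratio 1:1 ⇒ n(ZnS) = 6.1768 mol.
Mass of ZnS = 6.1768 × 97.44 = 601.86 g.

601.9 g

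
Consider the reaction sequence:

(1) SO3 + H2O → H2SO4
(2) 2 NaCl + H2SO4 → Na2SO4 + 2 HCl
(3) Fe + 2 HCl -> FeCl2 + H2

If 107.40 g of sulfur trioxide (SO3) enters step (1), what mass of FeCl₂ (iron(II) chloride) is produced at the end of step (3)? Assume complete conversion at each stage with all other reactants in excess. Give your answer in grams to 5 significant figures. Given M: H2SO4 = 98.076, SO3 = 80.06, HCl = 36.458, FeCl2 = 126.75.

n(SO3) = 107.40 / 80.06 = 1.34149 mol.
Reaction (1): SO3→H2SO4 ratio 1:1 ⇒ n(H2SO4) = 1.34149 mol.
Reaction (2): H2SO4→HCl ratio 1:2 ⇒ n(HCl) = 2.68299 mol.
Reaction (3): HCl→FeCl2 ratio 2:1 ⇒ n(FeCl2) = 1.34149 mol.
Mass of FeCl2 = 1.34149 × 126.75 = 170.034 g.

170.03 g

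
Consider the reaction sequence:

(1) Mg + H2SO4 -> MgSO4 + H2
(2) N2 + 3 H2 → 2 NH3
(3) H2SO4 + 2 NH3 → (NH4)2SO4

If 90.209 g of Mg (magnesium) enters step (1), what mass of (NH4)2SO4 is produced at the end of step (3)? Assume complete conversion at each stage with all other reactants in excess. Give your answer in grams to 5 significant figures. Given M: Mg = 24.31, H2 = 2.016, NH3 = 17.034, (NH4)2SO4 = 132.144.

163.45 g

n(Mg) = 90.209 / 24.31 = 3.71078 mol.
Reaction (1): Mg→H2 ratio 1:1 ⇒ n(H2) = 3.71078 mol.
Reaction (2): H2→NH3 ratio 3:2 ⇒ n(NH3) = 2.47385 mol.
Reaction (3): NH3→(NH4)2SO4 ratio 2:1 ⇒ n((NH4)2SO4) = 1.23693 mol.
Mass of (NH4)2SO4 = 1.23693 × 132.144 = 163.452 g.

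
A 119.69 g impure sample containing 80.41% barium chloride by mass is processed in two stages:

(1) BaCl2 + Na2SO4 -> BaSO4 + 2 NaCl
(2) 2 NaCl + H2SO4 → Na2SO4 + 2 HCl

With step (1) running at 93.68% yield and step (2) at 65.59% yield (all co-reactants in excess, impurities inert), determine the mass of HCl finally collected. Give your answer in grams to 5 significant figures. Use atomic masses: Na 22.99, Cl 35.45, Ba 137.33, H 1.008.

Pure BaCl2 = 119.69 × 0.8041 = 96.2427 g.
M(BaCl2) = 137.33 + 2(35.45) = 208.23 g/mol.
M(HCl) = 1.008 + 35.45 = 36.458 g/mol.
n(BaCl2) = 96.2427 / 208.23 = 0.462194 mol.
Step 1 (BaCl2:NaCl = 1:2): theoretical n(NaCl) = 0.924389 mol; at 93.68% yield, n(NaCl) = 0.865967 mol.
Step 2 (NaCl:HCl = 2:2): theoretical n(HCl) = 0.865967 mol, so theoretical mass = 0.865967 × 36.458 = 31.5714 g.
At 65.59% yield, actual mass of HCl = 31.5714 × 0.6559 = 20.7077 g.

20.708 g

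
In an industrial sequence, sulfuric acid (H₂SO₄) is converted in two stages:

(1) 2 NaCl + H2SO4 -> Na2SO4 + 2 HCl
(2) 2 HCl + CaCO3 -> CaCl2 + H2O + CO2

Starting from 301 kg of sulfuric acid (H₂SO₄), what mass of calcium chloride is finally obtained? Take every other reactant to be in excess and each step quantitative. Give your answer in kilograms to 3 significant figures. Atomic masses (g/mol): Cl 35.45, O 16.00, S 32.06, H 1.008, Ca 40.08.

M(H2SO4) = 2(1.008) + 32.06 + 4(16.00) = 98.076 g/mol.
M(CaCl2) = 40.08 + 2(35.45) = 110.98 g/mol.
301 kg = 301000 g.
n(H2SO4) = 301000 / 98.076 = 3069 mol.
Step 1 gives a 1:2 ratio of H2SO4 to HCl, so n(HCl) = 6138 mol.
In step 2 the HCl:CaCl2 ratio is 2:1, so n(CaCl2) = 3069 mol.
Mass of CaCl2 = 3069 × 110.98 = 340600 g = 341 kg.

341 kg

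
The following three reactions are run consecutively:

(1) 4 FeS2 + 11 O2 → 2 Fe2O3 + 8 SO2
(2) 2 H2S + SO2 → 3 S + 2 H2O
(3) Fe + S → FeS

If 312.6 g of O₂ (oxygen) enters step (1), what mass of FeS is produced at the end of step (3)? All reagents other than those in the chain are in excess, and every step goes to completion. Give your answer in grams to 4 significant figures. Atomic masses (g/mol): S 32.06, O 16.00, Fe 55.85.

1874 g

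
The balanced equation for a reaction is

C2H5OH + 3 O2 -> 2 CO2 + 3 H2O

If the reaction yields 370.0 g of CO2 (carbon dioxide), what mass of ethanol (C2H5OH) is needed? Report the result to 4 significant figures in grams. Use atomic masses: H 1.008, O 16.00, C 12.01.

M(CO2) = 12.01 + 2(16.00) = 44.01 g/mol.
M(C2H5OH) = 2(12.01) + 6(1.008) + 16.00 = 46.068 g/mol.
n(CO2) = 370.00 g / 44.01 g/mol = 8.4072 mol.
From the equation the CO2:C2H5OH mole ratio is 2:1, so n(C2H5OH) = 8.4072 × 1/2 = 4.2036 mol.
Mass of C2H5OH = 4.2036 mol × 46.068 g/mol = 193.65 g.

193.7 g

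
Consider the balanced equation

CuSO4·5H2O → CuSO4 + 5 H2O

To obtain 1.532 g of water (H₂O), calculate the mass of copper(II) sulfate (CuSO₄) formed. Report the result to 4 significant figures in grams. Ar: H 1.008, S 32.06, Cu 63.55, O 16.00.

M(H2O) = 2(1.008) + 16.00 = 18.016 g/mol.
M(CuSO4) = 63.55 + 32.06 + 4(16.00) = 159.61 g/mol.
n(H2O) = 1.5320 g / 18.016 g/mol = 0.085036 mol.
From the equation the H2O:CuSO4 mole ratio is 5:1, so n(CuSO4) = 0.085036 × 1/5 = 0.017007 mol.
Mass of CuSO4 = 0.017007 mol × 159.61 g/mol = 2.7145 g.

2.715 g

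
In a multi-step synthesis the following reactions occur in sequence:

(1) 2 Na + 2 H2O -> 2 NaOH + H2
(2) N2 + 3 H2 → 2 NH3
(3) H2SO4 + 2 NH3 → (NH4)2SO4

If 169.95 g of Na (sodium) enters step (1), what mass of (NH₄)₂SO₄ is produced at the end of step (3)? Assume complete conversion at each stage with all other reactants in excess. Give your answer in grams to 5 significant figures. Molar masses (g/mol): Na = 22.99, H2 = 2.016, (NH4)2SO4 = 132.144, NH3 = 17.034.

162.81 g

n(Na) = 169.95 / 22.99 = 7.39234 mol.
Reaction (1): Na→H2 ratio 2:1 ⇒ n(H2) = 3.69617 mol.
Reaction (2): H2→NH3 ratio 3:2 ⇒ n(NH3) = 2.46411 mol.
Reaction (3): NH3→(NH4)2SO4 ratio 2:1 ⇒ n((NH4)2SO4) = 1.23206 mol.
Mass of (NH4)2SO4 = 1.23206 × 132.144 = 162.809 g.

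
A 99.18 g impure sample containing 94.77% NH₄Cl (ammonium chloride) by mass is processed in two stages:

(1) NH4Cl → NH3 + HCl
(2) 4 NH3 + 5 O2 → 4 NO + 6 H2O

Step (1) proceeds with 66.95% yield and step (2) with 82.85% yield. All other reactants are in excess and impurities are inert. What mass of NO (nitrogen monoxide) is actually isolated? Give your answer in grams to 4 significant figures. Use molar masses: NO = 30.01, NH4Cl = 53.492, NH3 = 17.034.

Pure NH4Cl = 99.18 × 0.9477 = 93.993 g.
n(NH4Cl) = 93.993 / 53.492 = 1.7571 mol.
Step 1 (NH4Cl:NH3 = 1:1): theoretical n(NH3) = 1.7571 mol; at 66.95% yield, n(NH3) = 1.1764 mol.
Step 2 (NH3:NO = 4:4): theoretical n(NO) = 1.1764 mol, so theoretical mass = 1.1764 × 30.01 = 35.304 g.
At 82.85% yield, actual mass of NO = 35.304 × 0.8285 = 29.249 g.

29.25 g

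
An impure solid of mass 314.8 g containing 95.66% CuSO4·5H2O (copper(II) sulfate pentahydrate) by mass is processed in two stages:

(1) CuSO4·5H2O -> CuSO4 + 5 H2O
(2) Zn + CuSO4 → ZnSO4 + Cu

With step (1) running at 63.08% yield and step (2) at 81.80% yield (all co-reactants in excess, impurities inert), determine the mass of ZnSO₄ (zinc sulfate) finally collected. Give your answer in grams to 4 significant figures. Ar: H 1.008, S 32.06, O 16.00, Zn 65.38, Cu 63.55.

100.5 g

Pure CuSO4·5H2O = 314.8 × 0.9566 = 301.14 g.
M(CuSO4·5H2O) = 63.55 + 32.06 + 9(16.00) + 10(1.008) = 249.69 g/mol.
M(ZnSO4) = 65.38 + 32.06 + 4(16.00) = 161.44 g/mol.
n(CuSO4·5H2O) = 301.14 / 249.69 = 1.2060 mol.
Step 1 (CuSO4·5H2O:CuSO4 = 1:1): theoretical n(CuSO4) = 1.2060 mol; at 63.08% yield, n(CuSO4) = 0.76077 mol.
Step 2 (CuSO4:ZnSO4 = 1:1): theoretical n(ZnSO4) = 0.76077 mol, so theoretical mass = 0.76077 × 161.44 = 122.82 g.
At 81.80% yield, actual mass of ZnSO4 = 122.82 × 0.8180 = 100.47 g.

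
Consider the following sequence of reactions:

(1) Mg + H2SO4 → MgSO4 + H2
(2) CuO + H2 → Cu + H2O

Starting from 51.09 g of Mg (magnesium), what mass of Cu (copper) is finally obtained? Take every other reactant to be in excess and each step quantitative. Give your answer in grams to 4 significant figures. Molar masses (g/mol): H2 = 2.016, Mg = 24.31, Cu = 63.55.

n(Mg) = 51.090 / 24.31 = 2.1016 mol.
Step 1 gives a 1:1 ratio of Mg to H2, so n(H2) = 2.1016 mol.
In step 2 the H2:Cu ratio is 1:1, so n(Cu) = 2.1016 mol.
Mass of Cu = 2.1016 × 63.55 = 133.56 g.

133.6 g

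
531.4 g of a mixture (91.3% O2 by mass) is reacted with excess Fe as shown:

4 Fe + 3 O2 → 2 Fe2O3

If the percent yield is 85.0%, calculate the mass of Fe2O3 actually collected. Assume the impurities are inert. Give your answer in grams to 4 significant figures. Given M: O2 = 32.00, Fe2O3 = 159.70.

Pure O2 available = 531.4 g × 0.913 = 485.17 g.
n(O2) = 485.17 g / 32.00 g/mol = 15.162 mol.
From the equation the O2:Fe2O3 mole ratio is 3:2, so n(Fe2O3) = 15.162 × 2/3 = 10.108 mol.
Mass of Fe2O3 = 10.108 mol × 159.70 g/mol = 1614.2 g.
Actual mass collected = 1614.2 g × 0.850 = 1372.1 g.

1372 g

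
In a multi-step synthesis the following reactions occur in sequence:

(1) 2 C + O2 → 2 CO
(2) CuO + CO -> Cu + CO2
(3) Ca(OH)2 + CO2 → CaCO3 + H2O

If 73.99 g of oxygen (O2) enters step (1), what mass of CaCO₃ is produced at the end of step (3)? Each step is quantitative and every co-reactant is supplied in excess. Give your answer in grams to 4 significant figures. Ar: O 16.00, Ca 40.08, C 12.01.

462.9 g

M(O2) = 2(16.00) = 32.00 g/mol.
M(CaCO3) = 40.08 + 12.01 + 3(16.00) = 100.09 g/mol.
n(O2) = 73.99 / 32.00 = 2.3122 mol.
Reaction (1): O2→CO ratio 1:2 ⇒ n(CO) = 4.6244 mol.
Reaction (2): CO→CO2 ratio 1:1 ⇒ n(CO2) = 4.6244 mol.
Reaction (3): CO2→CaCO3 ratio 1:1 ⇒ n(CaCO3) = 4.6244 mol.
Mass of CaCO3 = 4.6244 × 100.09 = 462.85 g.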